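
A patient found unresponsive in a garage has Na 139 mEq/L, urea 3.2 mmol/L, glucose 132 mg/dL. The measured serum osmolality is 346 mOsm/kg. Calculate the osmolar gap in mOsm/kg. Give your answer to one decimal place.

57.5 mOsm/kg

Calculated osmolality = 2·Na + glucose/18 + urea
= 2·139 + 132/18 + 3.2
= 278 + 7.33 + 3.20
= 288.53 mOsm/kg ≈ 288.5 mOsm/kg
Osmolar gap = measured − calculated = 346 − 288.5 = 57.5 mOsm/kg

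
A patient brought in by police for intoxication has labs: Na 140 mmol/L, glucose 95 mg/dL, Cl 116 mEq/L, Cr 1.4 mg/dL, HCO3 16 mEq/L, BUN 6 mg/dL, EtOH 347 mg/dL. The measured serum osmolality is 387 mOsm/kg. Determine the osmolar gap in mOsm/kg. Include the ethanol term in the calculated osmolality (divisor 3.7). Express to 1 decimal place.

Calculated osmolality = 2·Na + glucose/18 + BUN/2.8 + ethanol/3.7
= 2·140 + 95/18 + 6/2.8 + 347/3.7
= 280 + 5.28 + 2.14 + 93.78
= 381.2 mOsm/kg ≈ 381.2 mOsm/kg
Osmolar gap = measured − calculated = 387 − 381.2 = 5.8 mOsm/kg

5.8 mOsm/kg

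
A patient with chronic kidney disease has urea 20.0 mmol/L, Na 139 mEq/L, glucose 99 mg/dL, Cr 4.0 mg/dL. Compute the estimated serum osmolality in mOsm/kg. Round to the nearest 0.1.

Calculated osmolality = 2·Na + glucose/18 + urea
= 2·139 + 99/18 + 20
= 278 + 5.50 + 20
= 303.5 mOsm/kg

303.5 mOsm/kg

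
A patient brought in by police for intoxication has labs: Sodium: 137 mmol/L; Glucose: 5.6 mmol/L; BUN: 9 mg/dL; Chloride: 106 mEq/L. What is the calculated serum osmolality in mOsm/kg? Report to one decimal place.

282.8 mOsm/kg

Calculated osmolality = 2·Na + glucose + BUN/2.8
= 2·137 + 5.6 + 9/2.8
= 274 + 5.60 + 3.21
= 282.81 mOsm/kg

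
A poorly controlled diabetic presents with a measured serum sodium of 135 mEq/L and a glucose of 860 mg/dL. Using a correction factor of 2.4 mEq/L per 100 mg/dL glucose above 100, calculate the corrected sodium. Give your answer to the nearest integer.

Corrected Na = measured Na + 2.4 · (glucose − 100)/100
= 135 + 2.4 · (860 − 100)/100
= 135 + 18.2
= 153.2 mEq/L

153 mEq/L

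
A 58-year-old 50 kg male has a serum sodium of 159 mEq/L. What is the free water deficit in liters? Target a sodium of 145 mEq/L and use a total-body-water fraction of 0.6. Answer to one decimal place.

TBW = 0.6 · 50 = 30 L
Free water deficit = TBW · (Na/145 − 1)
= 30 · (159/145 − 1)
= 30 · 0.0966
= 2.9 L

2.9 L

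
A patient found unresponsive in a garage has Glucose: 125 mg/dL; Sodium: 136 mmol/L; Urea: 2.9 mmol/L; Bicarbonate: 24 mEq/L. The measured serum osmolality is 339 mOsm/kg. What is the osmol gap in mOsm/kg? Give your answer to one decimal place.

Calculated osmolality = 2·Na + glucose/18 + urea
= 2·136 + 125/18 + 2.9
= 272 + 6.94 + 2.90
= 281.84 mOsm/kg ≈ 281.8 mOsm/kg
Osmolar gap = measured − calculated = 339 − 281.8 = 57.2 mOsm/kg

57.2 mOsm/kg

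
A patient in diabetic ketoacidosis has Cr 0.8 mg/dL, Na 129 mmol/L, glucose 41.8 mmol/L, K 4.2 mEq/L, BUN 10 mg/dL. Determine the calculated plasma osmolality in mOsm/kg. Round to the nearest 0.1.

303.4 mOsm/kg

Calculated osmolality = 2·Na + glucose + BUN/2.8
= 2·129 + 41.8 + 10/2.8
= 258 + 41.80 + 3.57
= 303.37 mOsm/kg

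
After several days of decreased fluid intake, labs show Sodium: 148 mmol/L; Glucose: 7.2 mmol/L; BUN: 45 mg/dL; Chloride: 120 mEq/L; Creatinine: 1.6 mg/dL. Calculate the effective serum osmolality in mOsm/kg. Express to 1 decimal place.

Effective osmolality excludes urea (freely permeant across cell membranes):
2·Na + glucose
= 2·148 + 7.2
= 296 + 7.2
= 303.2 mOsm/kg

303.2 mOsm/kg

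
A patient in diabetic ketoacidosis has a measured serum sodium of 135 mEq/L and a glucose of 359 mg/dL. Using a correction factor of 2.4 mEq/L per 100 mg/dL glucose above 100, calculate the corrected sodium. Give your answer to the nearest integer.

Corrected Na = measured Na + 2.4 · (glucose − 100)/100
= 135 + 2.4 · (359 − 100)/100
= 135 + 6.2
= 141.2 mEq/L

141 mEq/L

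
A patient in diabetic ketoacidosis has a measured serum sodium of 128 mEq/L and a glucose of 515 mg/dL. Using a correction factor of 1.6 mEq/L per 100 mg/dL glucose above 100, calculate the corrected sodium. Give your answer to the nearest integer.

135 mEq/L

Corrected Na = measured Na + 1.6 · (glucose − 100)/100
= 128 + 1.6 · (515 − 100)/100
= 128 + 6.6
= 134.6 mEq/L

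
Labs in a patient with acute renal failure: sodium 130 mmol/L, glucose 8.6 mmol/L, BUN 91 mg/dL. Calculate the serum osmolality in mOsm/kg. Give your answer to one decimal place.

Calculated osmolality = 2·Na + glucose + BUN/2.8
= 2·130 + 8.6 + 91/2.8
= 260 + 8.60 + 32.50
= 301.1 mOsm/kg

301.1 mOsm/kg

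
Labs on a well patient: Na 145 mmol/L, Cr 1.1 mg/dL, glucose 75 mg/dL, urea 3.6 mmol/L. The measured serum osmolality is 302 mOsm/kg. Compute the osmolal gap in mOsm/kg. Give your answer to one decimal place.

4.2 mOsm/kg

Calculated osmolality = 2·Na + glucose/18 + urea
= 2·145 + 75/18 + 3.6
= 290 + 4.17 + 3.60
= 297.77 mOsm/kg ≈ 297.8 mOsm/kg
Osmolar gap = measured − calculated = 302 − 297.8 = 4.2 mOsm/kg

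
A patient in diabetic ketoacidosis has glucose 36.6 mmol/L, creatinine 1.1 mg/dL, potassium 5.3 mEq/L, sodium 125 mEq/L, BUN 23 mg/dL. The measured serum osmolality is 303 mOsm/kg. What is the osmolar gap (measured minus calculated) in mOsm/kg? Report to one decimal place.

Calculated osmolality = 2·Na + glucose + BUN/2.8
= 2·125 + 36.6 + 23/2.8
= 250 + 36.60 + 8.21
= 294.81 mOsm/kg ≈ 294.8 mOsm/kg
Osmolar gap = measured − calculated = 303 − 294.8 = 8.2 mOsm/kg

8.2 mOsm/kg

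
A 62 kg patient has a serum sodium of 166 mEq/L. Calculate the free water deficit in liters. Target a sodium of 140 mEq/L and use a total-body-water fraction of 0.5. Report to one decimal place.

5.8 L

TBW = 0.5 · 62 = 31 L
Free water deficit = TBW · (Na/140 − 1)
= 31 · (166/140 − 1)
= 31 · 0.1857
= 5.76 L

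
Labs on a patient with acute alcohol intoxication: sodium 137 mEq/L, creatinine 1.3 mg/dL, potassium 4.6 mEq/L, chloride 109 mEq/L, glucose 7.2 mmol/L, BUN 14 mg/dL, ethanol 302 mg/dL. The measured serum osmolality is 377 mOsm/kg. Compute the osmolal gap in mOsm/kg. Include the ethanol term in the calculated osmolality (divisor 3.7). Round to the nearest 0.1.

9.2 mOsm/kg

Calculated osmolality = 2·Na + glucose + BUN/2.8 + ethanol/3.7
= 2·137 + 7.2 + 14/2.8 + 302/3.7
= 274 + 7.20 + 5 + 81.62
= 367.82 mOsm/kg ≈ 367.8 mOsm/kg
Osmolar gap = measured − calculated = 377 − 367.8 = 9.2 mOsm/kg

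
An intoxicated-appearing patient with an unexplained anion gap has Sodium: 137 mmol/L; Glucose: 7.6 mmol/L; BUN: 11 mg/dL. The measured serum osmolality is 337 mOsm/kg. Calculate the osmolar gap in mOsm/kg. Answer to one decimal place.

51.5 mOsm/kg

Calculated osmolality = 2·Na + glucose + BUN/2.8
= 2·137 + 7.6 + 11/2.8
= 274 + 7.60 + 3.93
= 285.53 mOsm/kg ≈ 285.5 mOsm/kg
Osmolar gap = measured − calculated = 337 − 285.5 = 51.5 mOsm/kg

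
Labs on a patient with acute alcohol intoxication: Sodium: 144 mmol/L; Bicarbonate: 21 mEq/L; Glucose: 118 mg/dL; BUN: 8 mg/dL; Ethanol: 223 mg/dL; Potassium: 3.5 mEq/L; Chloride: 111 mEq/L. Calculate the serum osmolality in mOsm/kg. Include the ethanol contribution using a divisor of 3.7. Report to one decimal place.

357.7 mOsm/kg

Calculated osmolality = 2·Na + glucose/18 + BUN/2.8 + ethanol/3.7
= 2·144 + 118/18 + 8/2.8 + 223/3.7
= 288 + 6.56 + 2.86 + 60.27
= 357.69 mOsm/kg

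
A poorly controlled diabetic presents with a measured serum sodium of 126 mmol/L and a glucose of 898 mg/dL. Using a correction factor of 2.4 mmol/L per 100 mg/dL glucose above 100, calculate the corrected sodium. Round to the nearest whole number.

145 mmol/L

Corrected Na = measured Na + 2.4 · (glucose − 100)/100
= 126 + 2.4 · (898 − 100)/100
= 126 + 19.2
= 145.2 mmol/L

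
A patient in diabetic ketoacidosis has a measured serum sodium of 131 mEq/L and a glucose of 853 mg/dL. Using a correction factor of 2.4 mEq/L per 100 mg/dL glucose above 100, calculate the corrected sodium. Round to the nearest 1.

Corrected Na = measured Na + 2.4 · (glucose − 100)/100
= 131 + 2.4 · (853 − 100)/100
= 131 + 18.1
= 149.1 mEq/L

149 mEq/L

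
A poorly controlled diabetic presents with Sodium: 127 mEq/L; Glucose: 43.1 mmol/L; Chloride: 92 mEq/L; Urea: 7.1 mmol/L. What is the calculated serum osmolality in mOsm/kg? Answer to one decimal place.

Calculated osmolality = 2·Na + glucose + urea
= 2·127 + 43.1 + 7.1
= 254 + 43.10 + 7.10
= 304.2 mOsm/kg

304.2 mOsm/kg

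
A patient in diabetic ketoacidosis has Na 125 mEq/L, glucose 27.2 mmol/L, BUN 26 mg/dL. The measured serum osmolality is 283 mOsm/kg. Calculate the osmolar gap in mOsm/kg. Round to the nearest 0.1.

-3.5 mOsm/kg

Calculated osmolality = 2·Na + glucose + BUN/2.8
= 2·125 + 27.2 + 26/2.8
= 250 + 27.20 + 9.29
= 286.49 mOsm/kg ≈ 286.5 mOsm/kg
Osmolar gap = measured − calculated = 283 − 286.5 = -3.5 mOsm/kg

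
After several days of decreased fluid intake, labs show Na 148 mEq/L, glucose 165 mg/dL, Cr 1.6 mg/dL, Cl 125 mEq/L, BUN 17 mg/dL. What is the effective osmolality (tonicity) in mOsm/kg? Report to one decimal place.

Effective osmolality excludes urea (freely permeant across cell membranes):
2·Na + glucose/18
= 2·148 + 165/18
= 296 + 9.17
= 305.17 mOsm/kg

305.2 mOsm/kg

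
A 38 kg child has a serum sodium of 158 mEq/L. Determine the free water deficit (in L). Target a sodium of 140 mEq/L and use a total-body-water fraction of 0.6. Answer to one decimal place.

2.9 L

TBW = 0.6 · 38 = 22.8 L
Free water deficit = TBW · (Na/140 − 1)
= 22.8 · (158/140 − 1)
= 22.8 · 0.1286
= 2.93 L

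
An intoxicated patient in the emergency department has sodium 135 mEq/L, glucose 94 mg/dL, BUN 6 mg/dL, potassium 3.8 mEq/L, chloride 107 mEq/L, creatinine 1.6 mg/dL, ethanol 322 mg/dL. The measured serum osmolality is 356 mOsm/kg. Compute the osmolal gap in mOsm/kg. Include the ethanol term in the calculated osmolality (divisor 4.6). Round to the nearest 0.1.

8.6 mOsm/kg

Calculated osmolality = 2·Na + glucose/18 + BUN/2.8 + ethanol/4.6
= 2·135 + 94/18 + 6/2.8 + 322/4.6
= 270 + 5.22 + 2.14 + 70
= 347.36 mOsm/kg ≈ 347.4 mOsm/kg
Osmolar gap = measured − calculated = 356 − 347.4 = 8.6 mOsm/kg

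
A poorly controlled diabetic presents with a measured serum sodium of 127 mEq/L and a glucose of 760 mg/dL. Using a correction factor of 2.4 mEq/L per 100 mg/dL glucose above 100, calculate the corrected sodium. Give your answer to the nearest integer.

Corrected Na = measured Na + 2.4 · (glucose − 100)/100
= 127 + 2.4 · (760 − 100)/100
= 127 + 15.8
= 142.8 mEq/L

143 mEq/L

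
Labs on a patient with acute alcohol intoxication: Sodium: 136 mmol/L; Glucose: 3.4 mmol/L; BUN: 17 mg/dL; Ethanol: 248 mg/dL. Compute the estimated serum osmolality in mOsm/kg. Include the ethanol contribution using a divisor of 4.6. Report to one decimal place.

Calculated osmolality = 2·Na + glucose + BUN/2.8 + ethanol/4.6
= 2·136 + 3.4 + 17/2.8 + 248/4.6
= 272 + 3.40 + 6.07 + 53.91
= 335.38 mOsm/kg

335.4 mOsm/kg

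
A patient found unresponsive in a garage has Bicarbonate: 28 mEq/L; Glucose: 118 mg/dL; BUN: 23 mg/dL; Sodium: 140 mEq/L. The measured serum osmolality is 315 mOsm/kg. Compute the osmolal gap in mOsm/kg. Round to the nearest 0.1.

Calculated osmolality = 2·Na + glucose/18 + BUN/2.8
= 2·140 + 118/18 + 23/2.8
= 280 + 6.56 + 8.21
= 294.77 mOsm/kg ≈ 294.8 mOsm/kg
Osmolar gap = measured − calculated = 315 − 294.8 = 20.2 mOsm/kg

20.2 mOsm/kg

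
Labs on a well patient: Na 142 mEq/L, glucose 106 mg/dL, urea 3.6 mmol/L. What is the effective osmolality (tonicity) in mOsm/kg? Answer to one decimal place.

289.9 mOsm/kg

Effective osmolality excludes urea (freely permeant across cell membranes):
2·Na + glucose/18
= 2·142 + 106/18
= 284 + 5.89
= 289.89 mOsm/kg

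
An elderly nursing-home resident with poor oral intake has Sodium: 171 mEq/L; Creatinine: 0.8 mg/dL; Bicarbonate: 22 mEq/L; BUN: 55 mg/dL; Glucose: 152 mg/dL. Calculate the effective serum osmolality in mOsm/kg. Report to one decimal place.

Effective osmolality excludes urea (freely permeant across cell membranes):
2·Na + glucose/18
= 2·171 + 152/18
= 342 + 8.44
= 350.44 mOsm/kg

350.4 mOsm/kg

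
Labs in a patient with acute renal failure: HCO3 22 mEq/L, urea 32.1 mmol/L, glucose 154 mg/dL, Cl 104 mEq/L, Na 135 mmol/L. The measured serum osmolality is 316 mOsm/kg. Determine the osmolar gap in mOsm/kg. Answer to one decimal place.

Calculated osmolality = 2·Na + glucose/18 + urea
= 2·135 + 154/18 + 32.1
= 270 + 8.56 + 32.10
= 310.66 mOsm/kg ≈ 310.7 mOsm/kg
Osmolar gap = measured − calculated = 316 − 310.7 = 5.3 mOsm/kg

5.3 mOsm/kg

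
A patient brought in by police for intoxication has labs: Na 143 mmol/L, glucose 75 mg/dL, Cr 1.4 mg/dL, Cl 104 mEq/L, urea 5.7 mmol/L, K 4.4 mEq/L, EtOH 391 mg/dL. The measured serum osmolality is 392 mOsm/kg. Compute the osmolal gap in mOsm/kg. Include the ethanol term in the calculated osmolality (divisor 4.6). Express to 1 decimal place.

11.1 mOsm/kg

Calculated osmolality = 2·Na + glucose/18 + urea + ethanol/4.6
= 2·143 + 75/18 + 5.7 + 391/4.6
= 286 + 4.17 + 5.70 + 85
= 380.87 mOsm/kg ≈ 380.9 mOsm/kg
Osmolar gap = measured − calculated = 392 − 380.9 = 11.1 mOsm/kg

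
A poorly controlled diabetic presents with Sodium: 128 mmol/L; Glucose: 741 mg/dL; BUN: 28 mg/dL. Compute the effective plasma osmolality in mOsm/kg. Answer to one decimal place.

297.2 mOsm/kg

Effective osmolality excludes urea (freely permeant across cell membranes):
2·Na + glucose/18
= 2·128 + 741/18
= 256 + 41.17
= 297.17 mOsm/kg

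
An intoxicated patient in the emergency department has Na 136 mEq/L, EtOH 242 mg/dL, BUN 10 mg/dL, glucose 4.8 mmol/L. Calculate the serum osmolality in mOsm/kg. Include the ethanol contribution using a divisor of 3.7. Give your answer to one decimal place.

345.8 mOsm/kg

Calculated osmolality = 2·Na + glucose + BUN/2.8 + ethanol/3.7
= 2·136 + 4.8 + 10/2.8 + 242/3.7
= 272 + 4.80 + 3.57 + 65.41
= 345.78 mOsm/kg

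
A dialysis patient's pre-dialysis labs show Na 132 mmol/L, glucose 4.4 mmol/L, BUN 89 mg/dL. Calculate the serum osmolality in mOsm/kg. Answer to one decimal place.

300.2 mOsm/kg

Calculated osmolality = 2·Na + glucose + BUN/2.8
= 2·132 + 4.4 + 89/2.8
= 264 + 4.40 + 31.79
= 300.19 mOsm/kg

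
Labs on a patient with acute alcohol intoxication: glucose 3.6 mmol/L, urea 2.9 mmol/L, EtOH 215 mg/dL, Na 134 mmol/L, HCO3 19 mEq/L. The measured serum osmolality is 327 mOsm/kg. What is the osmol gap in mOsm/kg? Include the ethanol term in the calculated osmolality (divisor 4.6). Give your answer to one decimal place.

Calculated osmolality = 2·Na + glucose + urea + ethanol/4.6
= 2·134 + 3.6 + 2.9 + 215/4.6
= 268 + 3.60 + 2.90 + 46.74
= 321.24 mOsm/kg ≈ 321.2 mOsm/kg
Osmolar gap = measured − calculated = 327 − 321.2 = 5.8 mOsm/kg

5.8 mOsm/kg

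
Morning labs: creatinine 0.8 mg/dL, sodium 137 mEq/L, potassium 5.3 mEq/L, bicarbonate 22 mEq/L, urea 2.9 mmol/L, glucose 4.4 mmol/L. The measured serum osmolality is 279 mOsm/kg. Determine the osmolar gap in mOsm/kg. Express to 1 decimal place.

-2.3 mOsm/kg

Calculated osmolality = 2·Na + glucose + urea
= 2·137 + 4.4 + 2.9
= 274 + 4.40 + 2.90
= 281.3 mOsm/kg ≈ 281.3 mOsm/kg
Osmolar gap = measured − calculated = 279 − 281.3 = -2.3 mOsm/kg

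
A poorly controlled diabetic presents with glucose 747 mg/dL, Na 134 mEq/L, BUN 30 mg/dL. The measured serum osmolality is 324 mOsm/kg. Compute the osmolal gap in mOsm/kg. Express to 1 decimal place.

Calculated osmolality = 2·Na + glucose/18 + BUN/2.8
= 2·134 + 747/18 + 30/2.8
= 268 + 41.50 + 10.71
= 320.21 mOsm/kg ≈ 320.2 mOsm/kg
Osmolar gap = measured − calculated = 324 − 320.2 = 3.8 mOsm/kg

3.8 mOsm/kg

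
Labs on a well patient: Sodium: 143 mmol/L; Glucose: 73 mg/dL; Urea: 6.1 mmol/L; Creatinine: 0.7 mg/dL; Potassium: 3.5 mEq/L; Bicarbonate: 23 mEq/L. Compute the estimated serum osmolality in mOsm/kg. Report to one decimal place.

296.2 mOsm/kg

Calculated osmolality = 2·Na + glucose/18 + urea
= 2·143 + 73/18 + 6.1
= 286 + 4.06 + 6.10
= 296.16 mOsm/kg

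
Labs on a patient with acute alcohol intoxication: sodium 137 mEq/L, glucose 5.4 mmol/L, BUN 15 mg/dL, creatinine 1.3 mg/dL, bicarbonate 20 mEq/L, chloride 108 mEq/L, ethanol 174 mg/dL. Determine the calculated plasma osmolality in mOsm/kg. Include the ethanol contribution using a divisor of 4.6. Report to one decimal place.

Calculated osmolality = 2·Na + glucose + BUN/2.8 + ethanol/4.6
= 2·137 + 5.4 + 15/2.8 + 174/4.6
= 274 + 5.40 + 5.36 + 37.83
= 322.59 mOsm/kg

322.6 mOsm/kg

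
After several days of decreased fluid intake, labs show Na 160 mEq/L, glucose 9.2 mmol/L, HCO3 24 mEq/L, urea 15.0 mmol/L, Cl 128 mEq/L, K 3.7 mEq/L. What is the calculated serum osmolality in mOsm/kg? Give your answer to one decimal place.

Calculated osmolality = 2·Na + glucose + urea
= 2·160 + 9.2 + 15
= 320 + 9.20 + 15
= 344.2 mOsm/kg

344.2 mOsm/kg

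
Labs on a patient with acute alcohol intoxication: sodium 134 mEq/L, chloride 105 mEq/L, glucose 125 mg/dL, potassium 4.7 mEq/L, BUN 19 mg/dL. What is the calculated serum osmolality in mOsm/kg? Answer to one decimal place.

281.7 mOsm/kg

Calculated osmolality = 2·Na + glucose/18 + BUN/2.8
= 2·134 + 125/18 + 19/2.8
= 268 + 6.94 + 6.79
= 281.73 mOsm/kg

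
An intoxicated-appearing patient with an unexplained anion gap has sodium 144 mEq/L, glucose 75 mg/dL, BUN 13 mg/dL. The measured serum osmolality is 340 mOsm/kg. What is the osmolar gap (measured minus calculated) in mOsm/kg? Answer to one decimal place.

Calculated osmolality = 2·Na + glucose/18 + BUN/2.8
= 2·144 + 75/18 + 13/2.8
= 288 + 4.17 + 4.64
= 296.81 mOsm/kg ≈ 296.8 mOsm/kg
Osmolar gap = measured − calculated = 340 − 296.8 = 43.2 mOsm/kg

43.2 mOsm/kg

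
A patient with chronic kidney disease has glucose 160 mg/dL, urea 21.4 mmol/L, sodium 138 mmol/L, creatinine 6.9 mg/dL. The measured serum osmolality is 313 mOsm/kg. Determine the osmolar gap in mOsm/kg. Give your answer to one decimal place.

Calculated osmolality = 2·Na + glucose/18 + urea
= 2·138 + 160/18 + 21.4
= 276 + 8.89 + 21.40
= 306.29 mOsm/kg ≈ 306.3 mOsm/kg
Osmolar gap = measured − calculated = 313 − 306.3 = 6.7 mOsm/kg

6.7 mOsm/kg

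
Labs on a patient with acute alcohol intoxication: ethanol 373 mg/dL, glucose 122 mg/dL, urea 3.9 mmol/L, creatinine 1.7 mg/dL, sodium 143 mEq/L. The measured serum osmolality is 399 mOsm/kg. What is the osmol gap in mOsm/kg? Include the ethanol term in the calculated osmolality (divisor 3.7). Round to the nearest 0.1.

1.5 mOsm/kg

Calculated osmolality = 2·Na + glucose/18 + urea + ethanol/3.7
= 2·143 + 122/18 + 3.9 + 373/3.7
= 286 + 6.78 + 3.90 + 100.81
= 397.49 mOsm/kg ≈ 397.5 mOsm/kg
Osmolar gap = measured − calculated = 399 − 397.5 = 1.5 mOsm/kg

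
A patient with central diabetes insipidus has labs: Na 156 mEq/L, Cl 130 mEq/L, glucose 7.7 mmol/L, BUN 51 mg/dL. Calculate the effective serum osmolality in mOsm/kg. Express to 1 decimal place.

Effective osmolality excludes urea (freely permeant across cell membranes):
2·Na + glucose
= 2·156 + 7.7
= 312 + 7.7
= 319.7 mOsm/kg

319.7 mOsm/kg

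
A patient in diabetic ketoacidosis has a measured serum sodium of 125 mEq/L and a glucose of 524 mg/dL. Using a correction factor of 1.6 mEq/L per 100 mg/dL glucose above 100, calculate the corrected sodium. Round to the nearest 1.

Corrected Na = measured Na + 1.6 · (glucose − 100)/100
= 125 + 1.6 · (524 − 100)/100
= 125 + 6.8
= 131.8 mEq/L

132 mEq/L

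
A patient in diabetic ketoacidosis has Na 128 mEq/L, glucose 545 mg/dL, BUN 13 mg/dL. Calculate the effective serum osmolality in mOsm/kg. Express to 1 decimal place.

Effective osmolality excludes urea (freely permeant across cell membranes):
2·Na + glucose/18
= 2·128 + 545/18
= 256 + 30.28
= 286.28 mOsm/kg

286.3 mOsm/kg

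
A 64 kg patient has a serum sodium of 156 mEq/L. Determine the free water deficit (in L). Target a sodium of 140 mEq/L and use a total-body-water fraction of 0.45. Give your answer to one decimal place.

TBW = 0.45 · 64 = 28.8 L
Free water deficit = TBW · (Na/140 − 1)
= 28.8 · (156/140 − 1)
= 28.8 · 0.1143
= 3.29 L

3.3 L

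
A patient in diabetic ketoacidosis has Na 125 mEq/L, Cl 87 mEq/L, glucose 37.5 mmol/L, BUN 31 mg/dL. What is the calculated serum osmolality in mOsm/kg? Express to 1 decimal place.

Calculated osmolality = 2·Na + glucose + BUN/2.8
= 2·125 + 37.5 + 31/2.8
= 250 + 37.50 + 11.07
= 298.57 mOsm/kg

298.6 mOsm/kg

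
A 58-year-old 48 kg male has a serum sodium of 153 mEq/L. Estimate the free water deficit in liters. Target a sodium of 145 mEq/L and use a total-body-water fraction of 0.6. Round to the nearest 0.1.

1.6 L

TBW = 0.6 · 48 = 28.8 L
Free water deficit = TBW · (Na/145 − 1)
= 28.8 · (153/145 − 1)
= 28.8 · 0.0552
= 1.59 L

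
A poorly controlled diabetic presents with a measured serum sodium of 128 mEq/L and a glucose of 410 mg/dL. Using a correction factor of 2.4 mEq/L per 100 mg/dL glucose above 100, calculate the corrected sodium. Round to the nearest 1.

135 mEq/L

Corrected Na = measured Na + 2.4 · (glucose − 100)/100
= 128 + 2.4 · (410 − 100)/100
= 128 + 7.4
= 135.4 mEq/L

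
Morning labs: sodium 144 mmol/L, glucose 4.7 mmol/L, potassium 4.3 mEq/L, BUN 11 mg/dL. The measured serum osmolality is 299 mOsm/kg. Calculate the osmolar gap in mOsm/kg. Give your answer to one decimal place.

Calculated osmolality = 2·Na + glucose + BUN/2.8
= 2·144 + 4.7 + 11/2.8
= 288 + 4.70 + 3.93
= 296.63 mOsm/kg ≈ 296.6 mOsm/kg
Osmolar gap = measured − calculated = 299 − 296.6 = 2.4 mOsm/kg

2.4 mOsm/kg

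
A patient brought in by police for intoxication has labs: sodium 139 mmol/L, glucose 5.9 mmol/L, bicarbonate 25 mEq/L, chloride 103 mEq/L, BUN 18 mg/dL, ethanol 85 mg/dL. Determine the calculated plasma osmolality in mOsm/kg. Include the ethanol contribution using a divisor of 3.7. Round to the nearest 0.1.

Calculated osmolality = 2·Na + glucose + BUN/2.8 + ethanol/3.7
= 2·139 + 5.9 + 18/2.8 + 85/3.7
= 278 + 5.90 + 6.43 + 22.97
= 313.3 mOsm/kg

313.3 mOsm/kg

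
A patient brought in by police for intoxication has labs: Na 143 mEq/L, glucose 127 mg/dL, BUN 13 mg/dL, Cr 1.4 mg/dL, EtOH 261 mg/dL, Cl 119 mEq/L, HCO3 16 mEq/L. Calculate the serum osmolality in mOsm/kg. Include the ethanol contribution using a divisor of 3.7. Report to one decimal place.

368.2 mOsm/kg

Calculated osmolality = 2·Na + glucose/18 + BUN/2.8 + ethanol/3.7
= 2·143 + 127/18 + 13/2.8 + 261/3.7
= 286 + 7.06 + 4.64 + 70.54
= 368.24 mOsm/kg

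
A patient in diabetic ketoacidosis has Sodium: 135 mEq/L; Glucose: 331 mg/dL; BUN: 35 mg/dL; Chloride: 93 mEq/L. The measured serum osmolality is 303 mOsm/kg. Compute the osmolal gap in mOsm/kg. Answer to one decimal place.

2.1 mOsm/kg

Calculated osmolality = 2·Na + glucose/18 + BUN/2.8
= 2·135 + 331/18 + 35/2.8
= 270 + 18.39 + 12.50
= 300.89 mOsm/kg ≈ 300.9 mOsm/kg
Osmolar gap = measured − calculated = 303 − 300.9 = 2.1 mOsm/kg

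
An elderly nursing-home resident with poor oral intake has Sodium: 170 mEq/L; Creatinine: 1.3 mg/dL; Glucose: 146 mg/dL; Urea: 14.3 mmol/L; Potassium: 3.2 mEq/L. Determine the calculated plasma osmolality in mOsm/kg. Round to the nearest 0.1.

362.4 mOsm/kg

Calculated osmolality = 2·Na + glucose/18 + urea
= 2·170 + 146/18 + 14.3
= 340 + 8.11 + 14.30
= 362.41 mOsm/kg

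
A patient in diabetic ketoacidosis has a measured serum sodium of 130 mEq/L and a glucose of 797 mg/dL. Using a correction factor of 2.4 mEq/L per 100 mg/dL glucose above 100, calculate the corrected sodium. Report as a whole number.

Corrected Na = measured Na + 2.4 · (glucose − 100)/100
= 130 + 2.4 · (797 − 100)/100
= 130 + 16.7
= 146.7 mEq/L

147 mEq/L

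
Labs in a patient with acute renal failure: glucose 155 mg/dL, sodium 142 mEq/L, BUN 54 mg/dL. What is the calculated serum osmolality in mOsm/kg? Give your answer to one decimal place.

311.9 mOsm/kg

Calculated osmolality = 2·Na + glucose/18 + BUN/2.8
= 2·142 + 155/18 + 54/2.8
= 284 + 8.61 + 19.29
= 311.9 mOsm/kg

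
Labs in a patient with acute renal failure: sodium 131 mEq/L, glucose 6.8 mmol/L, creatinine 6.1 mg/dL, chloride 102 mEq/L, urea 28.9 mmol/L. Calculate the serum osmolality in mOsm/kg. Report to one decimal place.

297.7 mOsm/kg

Calculated osmolality = 2·Na + glucose + urea
= 2·131 + 6.8 + 28.9
= 262 + 6.80 + 28.90
= 297.7 mOsm/kg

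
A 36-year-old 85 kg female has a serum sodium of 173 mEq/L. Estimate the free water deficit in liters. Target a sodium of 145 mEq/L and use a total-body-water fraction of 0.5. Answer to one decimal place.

TBW = 0.5 · 85 = 42.5 L
Free water deficit = TBW · (Na/145 − 1)
= 42.5 · (173/145 − 1)
= 42.5 · 0.1931
= 8.21 L

8.2 L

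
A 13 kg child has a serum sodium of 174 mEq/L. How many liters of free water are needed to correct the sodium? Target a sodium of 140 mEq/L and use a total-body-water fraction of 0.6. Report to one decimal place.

TBW = 0.6 · 13 = 7.8 L
Free water deficit = TBW · (Na/140 − 1)
= 7.8 · (174/140 − 1)
= 7.8 · 0.2429
= 1.89 L

1.9 L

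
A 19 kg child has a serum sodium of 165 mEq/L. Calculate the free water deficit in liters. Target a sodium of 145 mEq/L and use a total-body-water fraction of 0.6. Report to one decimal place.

TBW = 0.6 · 19 = 11.4 L
Free water deficit = TBW · (Na/145 − 1)
= 11.4 · (165/145 − 1)
= 11.4 · 0.1379
= 1.57 L

1.6 L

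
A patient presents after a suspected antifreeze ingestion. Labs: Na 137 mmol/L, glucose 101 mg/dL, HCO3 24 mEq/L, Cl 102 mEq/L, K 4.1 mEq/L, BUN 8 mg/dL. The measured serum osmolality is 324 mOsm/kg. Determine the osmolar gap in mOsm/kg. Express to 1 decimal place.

Calculated osmolality = 2·Na + glucose/18 + BUN/2.8
= 2·137 + 101/18 + 8/2.8
= 274 + 5.61 + 2.86
= 282.47 mOsm/kg ≈ 282.5 mOsm/kg
Osmolar gap = measured − calculated = 324 − 282.5 = 41.5 mOsm/kg

41.5 mOsm/kg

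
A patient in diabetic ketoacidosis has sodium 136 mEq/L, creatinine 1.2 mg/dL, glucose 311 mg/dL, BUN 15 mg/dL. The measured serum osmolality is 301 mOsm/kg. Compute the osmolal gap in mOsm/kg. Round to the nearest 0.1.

Calculated osmolality = 2·Na + glucose/18 + BUN/2.8
= 2·136 + 311/18 + 15/2.8
= 272 + 17.28 + 5.36
= 294.64 mOsm/kg ≈ 294.6 mOsm/kg
Osmolar gap = measured − calculated = 301 − 294.6 = 6.4 mOsm/kg

6.4 mOsm/kg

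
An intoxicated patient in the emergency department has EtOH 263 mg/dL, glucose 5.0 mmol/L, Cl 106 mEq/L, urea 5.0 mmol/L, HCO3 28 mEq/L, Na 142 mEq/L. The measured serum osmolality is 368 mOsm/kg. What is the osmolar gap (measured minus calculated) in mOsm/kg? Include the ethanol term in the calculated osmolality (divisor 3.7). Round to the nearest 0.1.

2.9 mOsm/kg

Calculated osmolality = 2·Na + glucose + urea + ethanol/3.7
= 2·142 + 5 + 5 + 263/3.7
= 284 + 5 + 5 + 71.08
= 365.08 mOsm/kg ≈ 365.1 mOsm/kg
Osmolar gap = measured − calculated = 368 − 365.1 = 2.9 mOsm/kg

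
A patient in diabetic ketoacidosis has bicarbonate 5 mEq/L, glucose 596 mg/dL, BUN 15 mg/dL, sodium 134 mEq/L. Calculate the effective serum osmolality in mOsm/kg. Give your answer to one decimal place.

301.1 mOsm/kg

Effective osmolality excludes urea (freely permeant across cell membranes):
2·Na + glucose/18
= 2·134 + 596/18
= 268 + 33.11
= 301.11 mOsm/kg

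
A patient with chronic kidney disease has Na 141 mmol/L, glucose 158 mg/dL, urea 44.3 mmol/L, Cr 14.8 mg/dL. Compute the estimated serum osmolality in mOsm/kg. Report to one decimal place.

335.1 mOsm/kg

Calculated osmolality = 2·Na + glucose/18 + urea
= 2·141 + 158/18 + 44.3
= 282 + 8.78 + 44.30
= 335.08 mOsm/kg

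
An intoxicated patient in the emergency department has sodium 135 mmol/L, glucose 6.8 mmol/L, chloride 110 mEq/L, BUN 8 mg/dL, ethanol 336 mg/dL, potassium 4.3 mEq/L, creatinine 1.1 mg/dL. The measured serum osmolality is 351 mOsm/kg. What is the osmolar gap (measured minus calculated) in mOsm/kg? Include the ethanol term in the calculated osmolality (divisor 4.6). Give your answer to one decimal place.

-1.7 mOsm/kg

Calculated osmolality = 2·Na + glucose + BUN/2.8 + ethanol/4.6
= 2·135 + 6.8 + 8/2.8 + 336/4.6
= 270 + 6.80 + 2.86 + 73.04
= 352.7 mOsm/kg ≈ 352.7 mOsm/kg
Osmolar gap = measured − calculated = 351 − 352.7 = -1.7 mOsm/kg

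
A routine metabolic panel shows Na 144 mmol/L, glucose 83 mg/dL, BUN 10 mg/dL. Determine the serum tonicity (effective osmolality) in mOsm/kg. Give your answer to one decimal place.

Effective osmolality excludes urea (freely permeant across cell membranes):
2·Na + glucose/18
= 2·144 + 83/18
= 288 + 4.61
= 292.61 mOsm/kg

292.6 mOsm/kg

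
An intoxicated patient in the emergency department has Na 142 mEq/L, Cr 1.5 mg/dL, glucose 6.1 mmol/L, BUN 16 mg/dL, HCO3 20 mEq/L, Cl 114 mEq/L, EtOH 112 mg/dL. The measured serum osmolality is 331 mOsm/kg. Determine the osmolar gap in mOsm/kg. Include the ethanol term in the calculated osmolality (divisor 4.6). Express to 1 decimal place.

10.8 mOsm/kg

Calculated osmolality = 2·Na + glucose + BUN/2.8 + ethanol/4.6
= 2·142 + 6.1 + 16/2.8 + 112/4.6
= 284 + 6.10 + 5.71 + 24.35
= 320.16 mOsm/kg ≈ 320.2 mOsm/kg
Osmolar gap = measured − calculated = 331 − 320.2 = 10.8 mOsm/kg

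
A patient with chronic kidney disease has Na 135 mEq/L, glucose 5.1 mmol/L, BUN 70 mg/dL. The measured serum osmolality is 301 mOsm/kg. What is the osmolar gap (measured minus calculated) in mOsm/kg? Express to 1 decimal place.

0.9 mOsm/kg

Calculated osmolality = 2·Na + glucose + BUN/2.8
= 2·135 + 5.1 + 70/2.8
= 270 + 5.10 + 25
= 300.1 mOsm/kg ≈ 300.1 mOsm/kg
Osmolar gap = measured − calculated = 301 − 300.1 = 0.9 mOsm/kg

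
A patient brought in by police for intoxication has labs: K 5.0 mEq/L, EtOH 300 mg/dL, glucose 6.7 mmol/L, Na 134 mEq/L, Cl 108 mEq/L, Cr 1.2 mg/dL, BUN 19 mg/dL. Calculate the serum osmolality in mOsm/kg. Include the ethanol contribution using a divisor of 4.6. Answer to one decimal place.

346.7 mOsm/kg

Calculated osmolality = 2·Na + glucose + BUN/2.8 + ethanol/4.6
= 2·134 + 6.7 + 19/2.8 + 300/4.6
= 268 + 6.70 + 6.79 + 65.22
= 346.71 mOsm/kg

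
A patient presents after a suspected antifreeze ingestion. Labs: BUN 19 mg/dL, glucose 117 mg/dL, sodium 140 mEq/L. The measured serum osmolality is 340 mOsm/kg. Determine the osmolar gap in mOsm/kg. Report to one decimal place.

46.7 mOsm/kg

Calculated osmolality = 2·Na + glucose/18 + BUN/2.8
= 2·140 + 117/18 + 19/2.8
= 280 + 6.50 + 6.79
= 293.29 mOsm/kg ≈ 293.3 mOsm/kg
Osmolar gap = measured − calculated = 340 − 293.3 = 46.7 mOsm/kg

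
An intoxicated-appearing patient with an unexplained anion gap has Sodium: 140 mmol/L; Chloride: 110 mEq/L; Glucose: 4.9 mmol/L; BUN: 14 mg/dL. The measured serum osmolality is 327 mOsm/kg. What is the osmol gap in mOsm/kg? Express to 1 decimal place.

Calculated osmolality = 2·Na + glucose + BUN/2.8
= 2·140 + 4.9 + 14/2.8
= 280 + 4.90 + 5
= 289.9 mOsm/kg ≈ 289.9 mOsm/kg
Osmolar gap = measured − calculated = 327 − 289.9 = 37.1 mOsm/kg

37.1 mOsm/kg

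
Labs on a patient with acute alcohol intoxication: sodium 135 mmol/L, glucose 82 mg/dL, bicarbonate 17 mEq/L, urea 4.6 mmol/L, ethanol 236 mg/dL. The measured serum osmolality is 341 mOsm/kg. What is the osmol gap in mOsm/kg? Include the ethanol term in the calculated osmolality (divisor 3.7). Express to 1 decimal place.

Calculated osmolality = 2·Na + glucose/18 + urea + ethanol/3.7
= 2·135 + 82/18 + 4.6 + 236/3.7
= 270 + 4.56 + 4.60 + 63.78
= 342.94 mOsm/kg ≈ 342.9 mOsm/kg
Osmolar gap = measured − calculated = 341 − 342.9 = -1.9 mOsm/kg

-1.9 mOsm/kg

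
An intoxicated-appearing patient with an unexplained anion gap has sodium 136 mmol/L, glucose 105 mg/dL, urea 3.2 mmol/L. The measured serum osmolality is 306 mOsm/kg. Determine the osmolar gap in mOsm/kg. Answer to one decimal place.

25.0 mOsm/kg

Calculated osmolality = 2·Na + glucose/18 + urea
= 2·136 + 105/18 + 3.2
= 272 + 5.83 + 3.20
= 281.03 mOsm/kg ≈ 281.0 mOsm/kg
Osmolar gap = measured − calculated = 306 − 281.0 = 25.0 mOsm/kg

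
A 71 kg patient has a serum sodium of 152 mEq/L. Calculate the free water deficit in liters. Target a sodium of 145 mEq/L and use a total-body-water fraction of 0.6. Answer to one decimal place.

2.1 L

TBW = 0.6 · 71 = 42.6 L
Free water deficit = TBW · (Na/145 − 1)
= 42.6 · (152/145 − 1)
= 42.6 · 0.0483
= 2.06 L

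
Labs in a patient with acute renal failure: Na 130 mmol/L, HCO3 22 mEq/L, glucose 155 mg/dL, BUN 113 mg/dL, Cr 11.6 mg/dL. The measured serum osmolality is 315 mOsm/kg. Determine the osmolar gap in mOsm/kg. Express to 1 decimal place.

Calculated osmolality = 2·Na + glucose/18 + BUN/2.8
= 2·130 + 155/18 + 113/2.8
= 260 + 8.61 + 40.36
= 308.97 mOsm/kg ≈ 309.0 mOsm/kg
Osmolar gap = measured − calculated = 315 − 309.0 = 6.0 mOsm/kg

6.0 mOsm/kg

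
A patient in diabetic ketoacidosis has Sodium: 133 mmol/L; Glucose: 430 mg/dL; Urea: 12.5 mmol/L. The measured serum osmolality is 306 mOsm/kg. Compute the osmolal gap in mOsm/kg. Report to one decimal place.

Calculated osmolality = 2·Na + glucose/18 + urea
= 2·133 + 430/18 + 12.5
= 266 + 23.89 + 12.50
= 302.39 mOsm/kg ≈ 302.4 mOsm/kg
Osmolar gap = measured − calculated = 306 − 302.4 = 3.6 mOsm/kg

3.6 mOsm/kg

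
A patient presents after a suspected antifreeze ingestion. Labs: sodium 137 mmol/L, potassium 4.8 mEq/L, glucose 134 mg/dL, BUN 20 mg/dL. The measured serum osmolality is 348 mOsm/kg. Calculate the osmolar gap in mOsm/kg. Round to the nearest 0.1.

59.4 mOsm/kg

Calculated osmolality = 2·Na + glucose/18 + BUN/2.8
= 2·137 + 134/18 + 20/2.8
= 274 + 7.44 + 7.14
= 288.58 mOsm/kg ≈ 288.6 mOsm/kg
Osmolar gap = measured − calculated = 348 − 288.6 = 59.4 mOsm/kg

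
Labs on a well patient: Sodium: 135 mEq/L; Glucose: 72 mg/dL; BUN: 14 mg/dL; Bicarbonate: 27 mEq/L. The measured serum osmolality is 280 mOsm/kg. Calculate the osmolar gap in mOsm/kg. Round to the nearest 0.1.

1.0 mOsm/kg

Calculated osmolality = 2·Na + glucose/18 + BUN/2.8
= 2·135 + 72/18 + 14/2.8
= 270 + 4 + 5
= 279 mOsm/kg ≈ 279.0 mOsm/kg
Osmolar gap = measured − calculated = 280 − 279.0 = 1.0 mOsm/kg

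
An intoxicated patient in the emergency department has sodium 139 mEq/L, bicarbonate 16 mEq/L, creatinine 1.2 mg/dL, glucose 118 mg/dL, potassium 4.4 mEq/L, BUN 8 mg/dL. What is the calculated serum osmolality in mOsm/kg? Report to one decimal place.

Calculated osmolality = 2·Na + glucose/18 + BUN/2.8
= 2·139 + 118/18 + 8/2.8
= 278 + 6.56 + 2.86
= 287.42 mOsm/kg

287.4 mOsm/kg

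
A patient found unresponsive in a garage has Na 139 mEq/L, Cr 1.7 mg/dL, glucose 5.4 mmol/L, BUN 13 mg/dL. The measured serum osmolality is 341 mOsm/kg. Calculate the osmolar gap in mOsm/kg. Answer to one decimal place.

Calculated osmolality = 2·Na + glucose + BUN/2.8
= 2·139 + 5.4 + 13/2.8
= 278 + 5.40 + 4.64
= 288.04 mOsm/kg ≈ 288.0 mOsm/kg
Osmolar gap = measured − calculated = 341 − 288.0 = 53.0 mOsm/kg

53.0 mOsm/kg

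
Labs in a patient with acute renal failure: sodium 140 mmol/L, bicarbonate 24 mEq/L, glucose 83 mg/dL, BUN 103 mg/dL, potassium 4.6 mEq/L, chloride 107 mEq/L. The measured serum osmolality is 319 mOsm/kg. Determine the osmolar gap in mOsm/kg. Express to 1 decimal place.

Calculated osmolality = 2·Na + glucose/18 + BUN/2.8
= 2·140 + 83/18 + 103/2.8
= 280 + 4.61 + 36.79
= 321.4 mOsm/kg ≈ 321.4 mOsm/kg
Osmolar gap = measured − calculated = 319 − 321.4 = -2.4 mOsm/kg

-2.4 mOsm/kg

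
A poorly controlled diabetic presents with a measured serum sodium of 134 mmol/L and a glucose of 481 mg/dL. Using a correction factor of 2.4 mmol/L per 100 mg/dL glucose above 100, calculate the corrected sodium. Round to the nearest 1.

143 mmol/L

Corrected Na = measured Na + 2.4 · (glucose − 100)/100
= 134 + 2.4 · (481 − 100)/100
= 134 + 9.1
= 143.1 mmol/L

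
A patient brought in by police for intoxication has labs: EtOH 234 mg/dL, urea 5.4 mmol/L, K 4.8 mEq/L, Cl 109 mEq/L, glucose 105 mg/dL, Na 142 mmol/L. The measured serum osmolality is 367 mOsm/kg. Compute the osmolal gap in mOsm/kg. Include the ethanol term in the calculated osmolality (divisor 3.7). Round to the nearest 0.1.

Calculated osmolality = 2·Na + glucose/18 + urea + ethanol/3.7
= 2·142 + 105/18 + 5.4 + 234/3.7
= 284 + 5.83 + 5.40 + 63.24
= 358.47 mOsm/kg ≈ 358.5 mOsm/kg
Osmolar gap = measured − calculated = 367 − 358.5 = 8.5 mOsm/kg

8.5 mOsm/kg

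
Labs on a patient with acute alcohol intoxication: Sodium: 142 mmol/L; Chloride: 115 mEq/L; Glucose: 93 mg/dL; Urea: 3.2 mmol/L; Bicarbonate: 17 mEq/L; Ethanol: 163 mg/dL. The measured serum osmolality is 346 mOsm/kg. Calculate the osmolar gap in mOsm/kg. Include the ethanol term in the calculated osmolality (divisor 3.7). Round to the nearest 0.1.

Calculated osmolality = 2·Na + glucose/18 + urea + ethanol/3.7
= 2·142 + 93/18 + 3.2 + 163/3.7
= 284 + 5.17 + 3.20 + 44.05
= 336.42 mOsm/kg ≈ 336.4 mOsm/kg
Osmolar gap = measured − calculated = 346 − 336.4 = 9.6 mOsm/kg

9.6 mOsm/kg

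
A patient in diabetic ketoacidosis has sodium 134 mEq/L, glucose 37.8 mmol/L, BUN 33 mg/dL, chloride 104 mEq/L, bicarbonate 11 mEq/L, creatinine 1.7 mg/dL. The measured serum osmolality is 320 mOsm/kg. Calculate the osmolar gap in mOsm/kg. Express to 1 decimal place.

Calculated osmolality = 2·Na + glucose + BUN/2.8
= 2·134 + 37.8 + 33/2.8
= 268 + 37.80 + 11.79
= 317.59 mOsm/kg ≈ 317.6 mOsm/kg
Osmolar gap = measured − calculated = 320 − 317.6 = 2.4 mOsm/kg

2.4 mOsm/kg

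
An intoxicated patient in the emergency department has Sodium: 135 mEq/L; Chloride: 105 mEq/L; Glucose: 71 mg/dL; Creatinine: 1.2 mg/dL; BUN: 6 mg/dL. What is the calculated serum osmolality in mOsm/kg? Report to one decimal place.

Calculated osmolality = 2·Na + glucose/18 + BUN/2.8
= 2·135 + 71/18 + 6/2.8
= 270 + 3.94 + 2.14
= 276.08 mOsm/kg

276.1 mOsm/kg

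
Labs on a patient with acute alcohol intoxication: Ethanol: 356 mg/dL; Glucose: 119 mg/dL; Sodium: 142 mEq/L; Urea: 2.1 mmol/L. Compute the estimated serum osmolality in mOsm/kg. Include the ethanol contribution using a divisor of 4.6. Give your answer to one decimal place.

Calculated osmolality = 2·Na + glucose/18 + urea + ethanol/4.6
= 2·142 + 119/18 + 2.1 + 356/4.6
= 284 + 6.61 + 2.10 + 77.39
= 370.1 mOsm/kg

370.1 mOsm/kg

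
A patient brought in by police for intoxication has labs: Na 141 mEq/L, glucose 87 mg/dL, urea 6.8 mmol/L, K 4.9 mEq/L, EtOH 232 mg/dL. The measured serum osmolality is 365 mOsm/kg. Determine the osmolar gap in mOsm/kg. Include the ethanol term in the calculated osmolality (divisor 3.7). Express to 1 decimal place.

8.7 mOsm/kg

Calculated osmolality = 2·Na + glucose/18 + urea + ethanol/3.7
= 2·141 + 87/18 + 6.8 + 232/3.7
= 282 + 4.83 + 6.80 + 62.70
= 356.33 mOsm/kg ≈ 356.3 mOsm/kg
Osmolar gap = measured − calculated = 365 − 356.3 = 8.7 mOsm/kg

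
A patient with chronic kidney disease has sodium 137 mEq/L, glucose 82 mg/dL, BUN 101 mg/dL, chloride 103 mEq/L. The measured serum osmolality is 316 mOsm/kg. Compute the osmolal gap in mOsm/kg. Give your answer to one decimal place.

Calculated osmolality = 2·Na + glucose/18 + BUN/2.8
= 2·137 + 82/18 + 101/2.8
= 274 + 4.56 + 36.07
= 314.63 mOsm/kg ≈ 314.6 mOsm/kg
Osmolar gap = measured − calculated = 316 − 314.6 = 1.4 mOsm/kg

1.4 mOsm/kg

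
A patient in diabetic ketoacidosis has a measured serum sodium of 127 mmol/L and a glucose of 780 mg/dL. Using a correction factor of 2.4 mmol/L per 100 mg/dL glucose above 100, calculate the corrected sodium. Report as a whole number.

Corrected Na = measured Na + 2.4 · (glucose − 100)/100
= 127 + 2.4 · (780 − 100)/100
= 127 + 16.3
= 143.3 mmol/L

143 mmol/L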